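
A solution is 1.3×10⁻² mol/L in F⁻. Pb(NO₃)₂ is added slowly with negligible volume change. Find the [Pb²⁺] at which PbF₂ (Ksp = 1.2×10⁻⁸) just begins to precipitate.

7.1×10⁻⁵ M

Each salt precipitates once Q = Ksp for that salt.
PbF₂(s) ⇌ Pb²⁺(aq) + 2 F⁻(aq)
Ksp = [Pb²⁺][F⁻]^2 = [Pb²⁺](1.3×10⁻²)^2
[Pb²⁺] = 1.2×10⁻⁸ / (1.3×10⁻²)^2 = 7.1×10⁻⁵
[Pb²⁺] = 7.1×10⁻⁵ mol/L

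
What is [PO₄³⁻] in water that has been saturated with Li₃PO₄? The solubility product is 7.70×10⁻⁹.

4.11×10⁻³ M

Li₃PO₄(s) ⇌ 3 Li⁺(aq) + PO₄³⁻(aq)
With molar solubility s: [Li⁺] = 3s, [PO₄³⁻] = s.
Ksp = [Li⁺]^3[PO₄³⁻] = (3s)^3 · s = 27s^4 = 7.70×10⁻⁹
s = 4.11×10⁻³ M
[PO₄³⁻] = s = 4.11×10⁻³ M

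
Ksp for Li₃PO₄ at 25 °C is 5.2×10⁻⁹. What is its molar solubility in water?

3.7×10⁻³ M

Li₃PO₄(s) ⇌ 3 Li⁺(aq) + PO₄³⁻(aq)
Let s be the molar solubility. Then [Li⁺] = 3s and [PO₄³⁻] = s.
Ksp = [Li⁺]^3[PO₄³⁻] = (3s)^3 · s = 27s^4
27s^4 = 5.2×10⁻⁹  ⇒  s^4 = 1.9×10⁻¹⁰
s = (1.9×10⁻¹⁰)^(1/4) = 3.7×10⁻³ M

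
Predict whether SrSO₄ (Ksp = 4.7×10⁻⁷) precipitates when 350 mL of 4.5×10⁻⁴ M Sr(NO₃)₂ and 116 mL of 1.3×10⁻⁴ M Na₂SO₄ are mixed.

No

The combined volume is 466 mL.
[Sr²⁺] = (4.5×10⁻⁴)(350)/466 = 3.4×10⁻⁴ M
[SO₄²⁻] = (1.3×10⁻⁴)(116)/466 = 3.2×10⁻⁵ M
Q = [Sr²⁺][SO₄²⁻] = 1.1×10⁻⁸
Q < Ksp (1.1×10⁻⁸ vs 4.7×10⁻⁷); the solution remains unsaturated and no precipitate forms.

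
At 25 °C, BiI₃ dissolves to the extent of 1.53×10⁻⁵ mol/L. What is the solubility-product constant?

Ksp = 1.48×10⁻¹⁸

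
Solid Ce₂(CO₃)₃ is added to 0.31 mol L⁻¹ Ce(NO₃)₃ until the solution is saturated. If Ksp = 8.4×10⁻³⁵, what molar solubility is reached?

3.2×10⁻¹² M

Ce₂(CO₃)₃(s) ⇌ 2 Ce³⁺(aq) + 3 CO₃²⁻(aq)
Ce³⁺ is already present at 0.31 mol L⁻¹. If s mol/L of Ce₂(CO₃)₃ dissolves, [CO₃²⁻] = 3s while [Ce³⁺] ≈ 0.31 mol L⁻¹.
Ksp = [Ce³⁺]^2[CO₃²⁻]^3 = (0.31)^2(3s)^3
(3s)^3 = 8.4×10⁻³⁵ / (0.31)^2 = 8.7×10⁻³⁴
s = 3.2×10⁻¹² mol L⁻¹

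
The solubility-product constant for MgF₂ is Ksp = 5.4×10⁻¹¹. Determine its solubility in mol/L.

MgF₂(s) ⇌ Mg²⁺(aq) + 2 F⁻(aq)
Let s be the molar solubility. Then [Mg²⁺] = s and [F⁻] = 2s.
Ksp = [Mg²⁺][F⁻]^2 = s · (2s)^2 = 4s^3
4s^3 = 5.4×10⁻¹¹  ⇒  s^3 = 1.4×10⁻¹¹
s = (1.4×10⁻¹¹)^(1/3) = 2.4×10⁻⁴ mol L⁻¹

2.4×10⁻⁴ M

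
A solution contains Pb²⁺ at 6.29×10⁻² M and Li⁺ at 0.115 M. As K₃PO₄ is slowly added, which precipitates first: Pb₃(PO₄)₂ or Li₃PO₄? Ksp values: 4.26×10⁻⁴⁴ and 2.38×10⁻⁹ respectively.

Pb₃(PO₄)₂

The threshold for precipitation is Q = Ksp.
For Pb₃(PO₄)₂: [PO₄³⁻] = (Ksp/[Pb²⁺]^3)^(1/2) = 1.31×10⁻²⁰ M
For Li₃PO₄: [PO₄³⁻] = (Ksp/[Li⁺]^3) = 1.56×10⁻⁶ M
Pb₃(PO₄)₂ requires the lower [PO₄³⁻], so it precipitates first.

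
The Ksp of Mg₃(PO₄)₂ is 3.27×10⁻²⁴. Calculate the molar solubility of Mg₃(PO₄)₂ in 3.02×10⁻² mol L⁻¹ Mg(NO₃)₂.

1.72×10⁻¹⁰ M

Mg₃(PO₄)₂(s) ⇌ 3 Mg²⁺(aq) + 2 PO₄³⁻(aq)
Let s be the solubility of Mg₃(PO₄)₂ here. The common ion gives [Mg²⁺] ≈ 3.02×10⁻² mol L⁻¹, and [PO₄³⁻] = 2s.
Ksp = [Mg²⁺]^3[PO₄³⁻]^2 = (3.02×10⁻²)^3(2s)^2
(2s)^2 = 3.27×10⁻²⁴ / (3.02×10⁻²)^3 = 1.19×10⁻¹⁹
s = 1.72×10⁻¹⁰ mol L⁻¹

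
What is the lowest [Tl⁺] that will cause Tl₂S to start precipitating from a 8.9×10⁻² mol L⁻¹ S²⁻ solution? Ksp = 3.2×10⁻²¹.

A salt starts to precipitate once the ion product Q reaches its Ksp.
Tl₂S(s) ⇌ 2 Tl⁺(aq) + S²⁻(aq)
Ksp = [Tl⁺]^2[S²⁻] = [Tl⁺]^2(8.9×10⁻²)
[Tl⁺]^2 = 3.2×10⁻²¹ / (8.9×10⁻²) = 3.6×10⁻²⁰
[Tl⁺] = 1.9×10⁻¹⁰ mol L⁻¹

1.9×10⁻¹⁰ M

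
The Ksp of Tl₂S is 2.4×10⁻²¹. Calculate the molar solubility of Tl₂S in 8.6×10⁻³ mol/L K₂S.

Tl₂S(s) ⇌ 2 Tl⁺(aq) + S²⁻(aq)
The solution already contains S²⁻ at 8.6×10⁻³ mol/L. Let s be the molar solubility of Tl₂S.
[S²⁻] ≈ 8.6×10⁻³ mol/L (common ion dominates); [Tl⁺] = 2s.
Ksp = [Tl⁺]^2[S²⁻] = (2s)^2(8.6×10⁻³)
(2s)^2 = 2.4×10⁻²¹ / (8.6×10⁻³) = 2.8×10⁻¹⁹
s = 2.6×10⁻¹⁰ mol/L

2.6×10⁻¹⁰ M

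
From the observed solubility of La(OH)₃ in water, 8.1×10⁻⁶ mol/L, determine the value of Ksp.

Ksp = 1.2×10⁻¹⁹

La(OH)₃(s) ⇌ La³⁺(aq) + 3 OH⁻(aq)
Let s be the molar solubility. Then [La³⁺] = s and [OH⁻] = 3s.
Ksp = [La³⁺][OH⁻]^3 = s · (3s)^3 = 27s^4
Ksp = 27 × (8.1×10⁻⁶)^4 = 1.2×10⁻¹⁹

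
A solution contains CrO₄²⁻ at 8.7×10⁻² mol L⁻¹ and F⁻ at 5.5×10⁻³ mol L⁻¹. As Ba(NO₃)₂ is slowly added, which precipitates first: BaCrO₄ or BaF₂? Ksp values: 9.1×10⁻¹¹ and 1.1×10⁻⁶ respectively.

Each salt precipitates once Q = Ksp for that salt.
For BaCrO₄: [Ba²⁺] = (Ksp/[CrO₄²⁻]) = 1.0×10⁻⁹ mol L⁻¹
For BaF₂: [Ba²⁺] = (Ksp/[F⁻]^2) = 3.6×10⁻² mol L⁻¹
Since BaCrO₄ needs less Ba²⁺ to reach saturation, it precipitates first.

BaCrO₄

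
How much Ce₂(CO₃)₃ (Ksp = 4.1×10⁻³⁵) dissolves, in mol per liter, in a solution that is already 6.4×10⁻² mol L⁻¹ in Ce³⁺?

7.2×10⁻¹² M

Ce₂(CO₃)₃(s) ⇌ 2 Ce³⁺(aq) + 3 CO₃²⁻(aq)
Let s be the solubility of Ce₂(CO₃)₃ here. The common ion gives [Ce³⁺] ≈ 6.4×10⁻² mol L⁻¹, and [CO₃²⁻] = 3s.
Ksp = [Ce³⁺]^2[CO₃²⁻]^3 = (6.4×10⁻²)^2(3s)^3
(3s)^3 = 4.1×10⁻³⁵ / (6.4×10⁻²)^2 = 1.0×10⁻³²
s = 7.2×10⁻¹² mol L⁻¹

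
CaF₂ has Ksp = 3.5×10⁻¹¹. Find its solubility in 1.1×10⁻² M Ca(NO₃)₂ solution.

2.8×10⁻⁵ M

CaF₂(s) ⇌ Ca²⁺(aq) + 2 F⁻(aq)
The solution already contains Ca²⁺ at 1.1×10⁻² M. Let s be the molar solubility of CaF₂.
[Ca²⁺] ≈ 1.1×10⁻² M (common ion dominates); [F⁻] = 2s.
Ksp = [Ca²⁺][F⁻]^2 = (1.1×10⁻²)(2s)^2
(2s)^2 = 3.5×10⁻¹¹ / (1.1×10⁻²) = 3.2×10⁻⁹
s = 2.8×10⁻⁵ M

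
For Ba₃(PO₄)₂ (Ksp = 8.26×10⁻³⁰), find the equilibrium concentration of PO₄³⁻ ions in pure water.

1.20×10⁻⁶ M

Ba₃(PO₄)₂(s) ⇌ 3 Ba²⁺(aq) + 2 PO₄³⁻(aq)
Let s be the molar solubility. Then [Ba²⁺] = 3s and [PO₄³⁻] = 2s.
Ksp = [Ba²⁺]^3[PO₄³⁻]^2 = (3s)^3 · (2s)^2 = 108s^5 = 8.26×10⁻³⁰
s = 5.98×10⁻⁷ M
[PO₄³⁻] = 2s = 1.20×10⁻⁶ M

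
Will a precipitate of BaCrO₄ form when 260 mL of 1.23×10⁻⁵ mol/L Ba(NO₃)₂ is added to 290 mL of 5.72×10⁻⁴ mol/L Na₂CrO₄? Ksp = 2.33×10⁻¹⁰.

Yes

Total volume after mixing = 260 + 290 = 550 mL.
[Ba²⁺] = (1.23×10⁻⁵)(260)/550 = 5.81×10⁻⁶ mol/L
[CrO₄²⁻] = (5.72×10⁻⁴)(290)/550 = 3.02×10⁻⁴ mol/L
Q = [Ba²⁺][CrO₄²⁻] = 1.75×10⁻⁹
Q = 1.75×10⁻⁹ > Ksp = 2.33×10⁻¹⁰, so the solution is supersaturated and BaCrO₄ precipitates.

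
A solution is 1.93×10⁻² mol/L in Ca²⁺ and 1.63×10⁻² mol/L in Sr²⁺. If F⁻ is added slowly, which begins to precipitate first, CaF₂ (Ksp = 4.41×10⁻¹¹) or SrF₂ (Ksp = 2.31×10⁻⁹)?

CaF₂

Precipitation begins when Q = Ksp.
For CaF₂: [F⁻] = (Ksp/[Ca²⁺])^(1/2) = 4.78×10⁻⁵ mol/L
For SrF₂: [F⁻] = (Ksp/[Sr²⁺])^(1/2) = 3.76×10⁻⁴ mol/L
Since CaF₂ needs less F⁻ to reach saturation, it precipitates first.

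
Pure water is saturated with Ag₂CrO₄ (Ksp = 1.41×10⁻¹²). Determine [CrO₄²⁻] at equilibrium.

7.06×10⁻⁵ M

Ag₂CrO₄(s) ⇌ 2 Ag⁺(aq) + CrO₄²⁻(aq)
Call the molar solubility s, so that [Ag⁺] = 2s and [CrO₄²⁻] = s.
Ksp = [Ag⁺]^2[CrO₄²⁻] = (2s)^2 · s = 4s^3 = 1.41×10⁻¹²
s = 7.06×10⁻⁵ M
[CrO₄²⁻] = s = 7.06×10⁻⁵ M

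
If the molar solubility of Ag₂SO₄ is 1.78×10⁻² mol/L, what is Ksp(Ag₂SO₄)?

Ag₂SO₄(s) ⇌ 2 Ag⁺(aq) + SO₄²⁻(aq)
If s mol/L of Ag₂SO₄ dissolves, [Ag⁺] = 2s and [SO₄²⁻] = s.
Ksp = [Ag⁺]^2[SO₄²⁻] = (2s)^2 · s = 4s^3
Ksp = 4 × (1.78×10⁻²)^3 = 2.26×10⁻⁵

Ksp = 2.26×10⁻⁵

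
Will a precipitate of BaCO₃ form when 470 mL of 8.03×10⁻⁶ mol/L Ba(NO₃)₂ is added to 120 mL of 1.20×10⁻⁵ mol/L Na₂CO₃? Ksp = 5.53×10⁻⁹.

After mixing, V = 470 mL + 120 mL = 590 mL.
[Ba²⁺] = (8.03×10⁻⁶)(470)/590 = 6.40×10⁻⁶ mol/L
[CO₃²⁻] = (1.20×10⁻⁵)(120)/590 = 2.44×10⁻⁶ mol/L
Q = [Ba²⁺][CO₃²⁻] = 1.56×10⁻¹¹
Q = 1.56×10⁻¹¹ < Ksp = 5.53×10⁻⁹, so the solution is unsaturated and no precipitate forms.

No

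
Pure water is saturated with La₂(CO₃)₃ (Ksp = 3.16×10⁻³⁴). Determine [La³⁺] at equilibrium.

La₂(CO₃)₃(s) ⇌ 2 La³⁺(aq) + 3 CO₃²⁻(aq)
Let s be the molar solubility. Then [La³⁺] = 2s and [CO₃²⁻] = 3s.
Ksp = [La³⁺]^2[CO₃²⁻]^3 = (2s)^2 · (3s)^3 = 108s^5 = 3.16×10⁻³⁴
s = 7.82×10⁻⁸ mol L⁻¹
[La³⁺] = 2s = 1.56×10⁻⁷ mol L⁻¹

1.56×10⁻⁷ M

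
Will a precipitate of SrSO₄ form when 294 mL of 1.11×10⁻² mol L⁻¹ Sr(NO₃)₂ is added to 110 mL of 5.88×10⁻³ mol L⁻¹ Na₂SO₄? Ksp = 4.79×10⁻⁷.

Yes

After mixing, V = 294 mL + 110 mL = 404 mL.
[Sr²⁺] = (1.11×10⁻²)(294)/404 = 8.08×10⁻³ mol L⁻¹
[SO₄²⁻] = (5.88×10⁻³)(110)/404 = 1.60×10⁻³ mol L⁻¹
Q = [Sr²⁺][SO₄²⁻] = 1.29×10⁻⁵
Because Q > Ksp (1.29×10⁻⁵ vs 4.79×10⁻⁷), a precipitate of SrSO₄ forms.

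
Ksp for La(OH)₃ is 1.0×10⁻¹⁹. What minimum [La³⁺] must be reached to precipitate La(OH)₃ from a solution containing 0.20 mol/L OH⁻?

Each salt precipitates once Q = Ksp for that salt.
La(OH)₃(s) ⇌ La³⁺(aq) + 3 OH⁻(aq)
Ksp = [La³⁺][OH⁻]^3 = [La³⁺](0.20)^3
[La³⁺] = 1.0×10⁻¹⁹ / (0.20)^3 = 1.3×10⁻¹⁷
[La³⁺] = 1.3×10⁻¹⁷ mol/L

1.3×10⁻¹⁷ M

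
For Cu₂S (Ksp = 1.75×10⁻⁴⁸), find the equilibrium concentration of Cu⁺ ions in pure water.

Cu₂S(s) ⇌ 2 Cu⁺(aq) + S²⁻(aq)
For each mole of Cu₂S that dissolves per liter, [Cu⁺] = 2s and [S²⁻] = s; let s denote this solubility.
Ksp = [Cu⁺]^2[S²⁻] = (2s)^2 · s = 4s^3 = 1.75×10⁻⁴⁸
s = 7.59×10⁻¹⁷ mol L⁻¹
[Cu⁺] = 2s = 1.52×10⁻¹⁶ mol L⁻¹

1.52×10⁻¹⁶ M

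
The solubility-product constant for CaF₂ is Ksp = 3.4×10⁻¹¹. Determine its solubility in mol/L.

CaF₂(s) ⇌ Ca²⁺(aq) + 2 F⁻(aq)
For each mole of CaF₂ that dissolves per liter, [Ca²⁺] = s and [F⁻] = 2s; let s denote this solubility.
Ksp = [Ca²⁺][F⁻]^2 = s · (2s)^2 = 4s^3
4s^3 = 3.4×10⁻¹¹  ⇒  s^3 = 8.5×10⁻¹²
s = (8.5×10⁻¹²)^(1/3) = 2.0×10⁻⁴ mol L⁻¹

2.0×10⁻⁴ M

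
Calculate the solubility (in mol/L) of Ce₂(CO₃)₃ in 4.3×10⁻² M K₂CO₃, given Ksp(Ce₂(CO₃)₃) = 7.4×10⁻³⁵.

4.8×10⁻¹⁶ M

Ce₂(CO₃)₃(s) ⇌ 2 Ce³⁺(aq) + 3 CO₃²⁻(aq)
The solution already contains CO₃²⁻ at 4.3×10⁻² M. Let s be the molar solubility of Ce₂(CO₃)₃.
[CO₃²⁻] ≈ 4.3×10⁻² M (common ion dominates); [Ce³⁺] = 2s.
Ksp = [Ce³⁺]^2[CO₃²⁻]^3 = (2s)^2(4.3×10⁻²)^3
(2s)^2 = 7.4×10⁻³⁵ / (4.3×10⁻²)^3 = 9.3×10⁻³¹
s = 4.8×10⁻¹⁶ M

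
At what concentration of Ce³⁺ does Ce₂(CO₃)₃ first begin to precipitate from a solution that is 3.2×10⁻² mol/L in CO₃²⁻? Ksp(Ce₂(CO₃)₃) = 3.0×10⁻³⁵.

Each salt precipitates once Q = Ksp for that salt.
Ce₂(CO₃)₃(s) ⇌ 2 Ce³⁺(aq) + 3 CO₃²⁻(aq)
Ksp = [Ce³⁺]^2[CO₃²⁻]^3 = [Ce³⁺]^2(3.2×10⁻²)^3
[Ce³⁺]^2 = 3.0×10⁻³⁵ / (3.2×10⁻²)^3 = 9.2×10⁻³¹
[Ce³⁺] = 9.6×10⁻¹⁶ mol/L

9.6×10⁻¹⁶ M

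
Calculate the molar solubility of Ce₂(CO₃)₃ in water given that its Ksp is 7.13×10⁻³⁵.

5.81×10⁻⁸ M

Ce₂(CO₃)₃(s) ⇌ 2 Ce³⁺(aq) + 3 CO₃²⁻(aq)
If s mol/L of Ce₂(CO₃)₃ dissolves, [Ce³⁺] = 2s and [CO₃²⁻] = 3s.
Ksp = [Ce³⁺]^2[CO₃²⁻]^3 = (2s)^2 · (3s)^3 = 108s^5
108s^5 = 7.13×10⁻³⁵  ⇒  s^5 = 6.60×10⁻³⁷
s = (6.60×10⁻³⁷)^(1/5) = 5.81×10⁻⁸ mol L⁻¹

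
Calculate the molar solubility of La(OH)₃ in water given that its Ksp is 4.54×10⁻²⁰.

6.40×10⁻⁶ M

La(OH)₃(s) ⇌ La³⁺(aq) + 3 OH⁻(aq)
For each mole of La(OH)₃ that dissolves per liter, [La³⁺] = s and [OH⁻] = 3s; let s denote this solubility.
Ksp = [La³⁺][OH⁻]^3 = s · (3s)^3 = 27s^4
27s^4 = 4.54×10⁻²⁰  ⇒  s^4 = 1.68×10⁻²¹
Taking the 4th root, s = 6.40×10⁻⁶ M.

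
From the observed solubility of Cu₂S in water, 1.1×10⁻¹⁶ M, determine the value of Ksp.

Ksp = 5.3×10⁻⁴⁸

Cu₂S(s) ⇌ 2 Cu⁺(aq) + S²⁻(aq)
Call the molar solubility s, so that [Cu⁺] = 2s and [S²⁻] = s.
Ksp = [Cu⁺]^2[S²⁻] = (2s)^2 · s = 4s^3
Ksp = 4 × (1.1×10⁻¹⁶)^3 = 5.3×10⁻⁴⁸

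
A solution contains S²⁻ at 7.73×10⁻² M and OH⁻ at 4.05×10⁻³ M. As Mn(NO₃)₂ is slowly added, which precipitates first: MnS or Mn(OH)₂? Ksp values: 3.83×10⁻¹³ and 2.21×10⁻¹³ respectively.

MnS

A salt starts to precipitate once the ion product Q reaches its Ksp.
For MnS: [Mn²⁺] = (Ksp/[S²⁻]) = 4.95×10⁻¹² M
For Mn(OH)₂: [Mn²⁺] = (Ksp/[OH⁻]^2) = 1.35×10⁻⁸ M
MnS requires the lower [Mn²⁺], so it precipitates first.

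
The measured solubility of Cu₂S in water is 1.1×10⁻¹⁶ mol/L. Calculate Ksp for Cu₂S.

Cu₂S(s) ⇌ 2 Cu⁺(aq) + S²⁻(aq)
For each mole of Cu₂S that dissolves per liter, [Cu⁺] = 2s and [S²⁻] = s; let s denote this solubility.
Ksp = [Cu⁺]^2[S²⁻] = (2s)^2 · s = 4s^3
Ksp = 4 × (1.1×10⁻¹⁶)^3 = 5.3×10⁻⁴⁸

Ksp = 5.3×10⁻⁴⁸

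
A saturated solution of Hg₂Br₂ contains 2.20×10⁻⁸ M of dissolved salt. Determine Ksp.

Ksp = 4.26×10⁻²³

Hg₂Br₂(s) ⇌ Hg₂²⁺(aq) + 2 Br⁻(aq)
For each mole of Hg₂Br₂ that dissolves per liter, [Hg₂²⁺] = s and [Br⁻] = 2s; let s denote this solubility.
Ksp = [Hg₂²⁺][Br⁻]^2 = s · (2s)^2 = 4s^3
Ksp = 4 × (2.20×10⁻⁸)^3 = 4.26×10⁻²³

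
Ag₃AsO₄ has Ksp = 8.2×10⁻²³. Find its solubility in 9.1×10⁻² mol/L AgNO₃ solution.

1.1×10⁻¹⁹ M

Ag₃AsO₄(s) ⇌ 3 Ag⁺(aq) + AsO₄³⁻(aq)
The solution already contains Ag⁺ at 9.1×10⁻² mol/L. Let s be the molar solubility of Ag₃AsO₄.
[Ag⁺] ≈ 9.1×10⁻² mol/L (common ion dominates); [AsO₄³⁻] = s.
Ksp = [Ag⁺]^3[AsO₄³⁻] = (9.1×10⁻²)^3s
s = 8.2×10⁻²³ / (9.1×10⁻²)^3 = 1.1×10⁻¹⁹
s = 1.1×10⁻¹⁹ mol/L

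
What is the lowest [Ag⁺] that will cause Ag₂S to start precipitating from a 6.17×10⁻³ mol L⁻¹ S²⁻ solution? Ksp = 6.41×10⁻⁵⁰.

Precipitation begins when Q = Ksp.
Ag₂S(s) ⇌ 2 Ag⁺(aq) + S²⁻(aq)
Ksp = [Ag⁺]^2[S²⁻] = [Ag⁺]^2(6.17×10⁻³)
[Ag⁺]^2 = 6.41×10⁻⁵⁰ / (6.17×10⁻³) = 1.04×10⁻⁴⁷
[Ag⁺] = 3.22×10⁻²⁴ mol L⁻¹

3.22×10⁻²⁴ M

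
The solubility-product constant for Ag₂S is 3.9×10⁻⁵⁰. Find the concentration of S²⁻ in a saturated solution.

2.1×10⁻¹⁷ M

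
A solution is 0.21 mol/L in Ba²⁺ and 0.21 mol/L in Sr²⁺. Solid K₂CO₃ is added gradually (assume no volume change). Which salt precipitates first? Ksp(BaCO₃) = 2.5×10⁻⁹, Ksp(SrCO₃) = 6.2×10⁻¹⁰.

Precipitation begins when Q = Ksp.
For BaCO₃: [CO₃²⁻] = (Ksp/[Ba²⁺]) = 1.2×10⁻⁸ mol/L
For SrCO₃: [CO₃²⁻] = (Ksp/[Sr²⁺]) = 3.0×10⁻⁹ mol/L
The smaller threshold [CO₃²⁻] is reached first, so SrCO₃ precipitates first.

SrCO₃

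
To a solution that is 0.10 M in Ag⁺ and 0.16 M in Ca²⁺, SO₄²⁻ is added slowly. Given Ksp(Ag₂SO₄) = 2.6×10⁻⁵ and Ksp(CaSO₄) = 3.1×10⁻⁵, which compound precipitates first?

The threshold for precipitation is Q = Ksp.
For Ag₂SO₄: [SO₄²⁻] = (Ksp/[Ag⁺]^2) = 2.6×10⁻³ M
For CaSO₄: [SO₄²⁻] = (Ksp/[Ca²⁺]) = 1.9×10⁻⁴ M
CaSO₄ requires the lower [SO₄²⁻], so it precipitates first.

CaSO₄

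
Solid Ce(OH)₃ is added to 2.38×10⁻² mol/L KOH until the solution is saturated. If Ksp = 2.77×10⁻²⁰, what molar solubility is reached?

2.05×10⁻¹⁵ M

Ce(OH)₃(s) ⇌ Ce³⁺(aq) + 3 OH⁻(aq)
OH⁻ is already present at 2.38×10⁻² mol/L. If s mol/L of Ce(OH)₃ dissolves, [Ce³⁺] = s while [OH⁻] ≈ 2.38×10⁻² mol/L.
Ksp = [Ce³⁺][OH⁻]^3 = s(2.38×10⁻²)^3
s = 2.77×10⁻²⁰ / (2.38×10⁻²)^3 = 2.05×10⁻¹⁵
s = 2.05×10⁻¹⁵ mol/L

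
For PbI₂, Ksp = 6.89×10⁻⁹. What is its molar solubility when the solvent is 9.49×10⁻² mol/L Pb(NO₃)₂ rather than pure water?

1.35×10⁻⁴ M

PbI₂(s) ⇌ Pb²⁺(aq) + 2 I⁻(aq)
The solution already contains Pb²⁺ at 9.49×10⁻² mol/L. Let s be the molar solubility of PbI₂.
[Pb²⁺] ≈ 9.49×10⁻² mol/L (common ion dominates); [I⁻] = 2s.
Ksp = [Pb²⁺][I⁻]^2 = (9.49×10⁻²)(2s)^2
(2s)^2 = 6.89×10⁻⁹ / (9.49×10⁻²) = 7.26×10⁻⁸
s = 1.35×10⁻⁴ mol/L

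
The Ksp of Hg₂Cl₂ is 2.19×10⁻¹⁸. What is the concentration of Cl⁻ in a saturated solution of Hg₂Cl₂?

1.64×10⁻⁶ M

Hg₂Cl₂(s) ⇌ Hg₂²⁺(aq) + 2 Cl⁻(aq)
For each mole of Hg₂Cl₂ that dissolves per liter, [Hg₂²⁺] = s and [Cl⁻] = 2s; let s denote this solubility.
Ksp = [Hg₂²⁺][Cl⁻]^2 = s · (2s)^2 = 4s^3 = 2.19×10⁻¹⁸
s = 8.18×10⁻⁷ M
[Cl⁻] = 2s = 1.64×10⁻⁶ M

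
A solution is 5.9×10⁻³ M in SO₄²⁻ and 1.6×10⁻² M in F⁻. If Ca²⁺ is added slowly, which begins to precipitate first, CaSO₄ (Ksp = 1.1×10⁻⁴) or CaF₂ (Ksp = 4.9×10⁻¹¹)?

A salt starts to precipitate once the ion product Q reaches its Ksp.
For CaSO₄: [Ca²⁺] = (Ksp/[SO₄²⁻]) = 1.9×10⁻² M
For CaF₂: [Ca²⁺] = (Ksp/[F⁻]^2) = 1.9×10⁻⁷ M
CaF₂ requires the lower [Ca²⁺], so it precipitates first.

CaF₂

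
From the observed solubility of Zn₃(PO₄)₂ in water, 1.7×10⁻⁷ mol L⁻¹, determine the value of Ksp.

Ksp = 1.5×10⁻³²

Zn₃(PO₄)₂(s) ⇌ 3 Zn²⁺(aq) + 2 PO₄³⁻(aq)
Call the molar solubility s, so that [Zn²⁺] = 3s and [PO₄³⁻] = 2s.
Ksp = [Zn²⁺]^3[PO₄³⁻]^2 = (3s)^3 · (2s)^2 = 108s^5
Ksp = 108 × (1.7×10⁻⁷)^5 = 1.5×10⁻³²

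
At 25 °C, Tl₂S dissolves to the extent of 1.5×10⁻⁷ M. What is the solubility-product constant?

Ksp = 1.4×10⁻²⁰

Tl₂S(s) ⇌ 2 Tl⁺(aq) + S²⁻(aq)
If s mol/L of Tl₂S dissolves, [Tl⁺] = 2s and [S²⁻] = s.
Ksp = [Tl⁺]^2[S²⁻] = (2s)^2 · s = 4s^3
Ksp = 4 × (1.5×10⁻⁷)^3 = 1.4×10⁻²⁰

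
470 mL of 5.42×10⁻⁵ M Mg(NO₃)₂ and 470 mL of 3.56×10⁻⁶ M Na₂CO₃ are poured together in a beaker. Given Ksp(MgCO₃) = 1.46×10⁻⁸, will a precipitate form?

No

After mixing, V = 470 mL + 470 mL = 940 mL.
[Mg²⁺] = (5.42×10⁻⁵)(470)/940 = 2.71×10⁻⁵ M
[CO₃²⁻] = (3.56×10⁻⁶)(470)/940 = 1.78×10⁻⁶ M
Q = [Mg²⁺][CO₃²⁻] = 4.82×10⁻¹¹
Q < Ksp (4.82×10⁻¹¹ vs 1.46×10⁻⁸); the solution remains unsaturated and no precipitate forms.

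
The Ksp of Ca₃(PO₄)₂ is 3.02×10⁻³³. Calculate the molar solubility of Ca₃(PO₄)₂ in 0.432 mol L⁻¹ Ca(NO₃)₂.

9.68×10⁻¹⁷ M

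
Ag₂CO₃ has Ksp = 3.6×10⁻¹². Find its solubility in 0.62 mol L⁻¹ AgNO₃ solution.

Ag₂CO₃(s) ⇌ 2 Ag⁺(aq) + CO₃²⁻(aq)
With Ag⁺ already at 0.62 mol L⁻¹ and s small, take [Ag⁺] ≈ 0.62 mol L⁻¹ and [CO₃²⁻] = s.
Ksp = [Ag⁺]^2[CO₃²⁻] = (0.62)^2s
s = 3.6×10⁻¹² / (0.62)^2 = 9.4×10⁻¹²
s = 9.4×10⁻¹² mol L⁻¹

9.4×10⁻¹² M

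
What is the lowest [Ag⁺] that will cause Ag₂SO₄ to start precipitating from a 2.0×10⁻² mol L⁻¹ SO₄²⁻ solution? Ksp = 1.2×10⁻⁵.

2.4×10⁻² M

Precipitation of each salt begins when its ion product equals Ksp.
Ag₂SO₄(s) ⇌ 2 Ag⁺(aq) + SO₄²⁻(aq)
Ksp = [Ag⁺]^2[SO₄²⁻] = [Ag⁺]^2(2.0×10⁻²)
[Ag⁺]^2 = 1.2×10⁻⁵ / (2.0×10⁻²) = 6.0×10⁻⁴
[Ag⁺] = 2.4×10⁻² mol L⁻¹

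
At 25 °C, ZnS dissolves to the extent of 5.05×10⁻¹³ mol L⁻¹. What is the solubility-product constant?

ZnS(s) ⇌ Zn²⁺(aq) + S²⁻(aq)
Let s be the molar solubility. Then [Zn²⁺] = s and [S²⁻] = s.
Ksp = [Zn²⁺][S²⁻] = s · s = s^2
Ksp = (5.05×10⁻¹³)^2 = 2.55×10⁻²⁵

Ksp = 2.55×10⁻²⁵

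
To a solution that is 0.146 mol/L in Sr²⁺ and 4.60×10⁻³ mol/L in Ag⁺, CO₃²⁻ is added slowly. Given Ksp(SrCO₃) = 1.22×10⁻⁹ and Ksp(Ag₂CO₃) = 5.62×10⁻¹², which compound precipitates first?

Precipitation of each salt begins when its ion product equals Ksp.
For SrCO₃: [CO₃²⁻] = (Ksp/[Sr²⁺]) = 8.36×10⁻⁹ mol/L
For Ag₂CO₃: [CO₃²⁻] = (Ksp/[Ag⁺]^2) = 2.66×10⁻⁷ mol/L
The smaller threshold [CO₃²⁻] is reached first, so SrCO₃ precipitates first.

SrCO₃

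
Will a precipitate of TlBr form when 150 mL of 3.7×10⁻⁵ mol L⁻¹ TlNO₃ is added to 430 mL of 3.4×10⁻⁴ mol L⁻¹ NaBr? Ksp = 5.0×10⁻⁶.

No

After mixing, V = 150 mL + 430 mL = 580 mL.
[Tl⁺] = (3.7×10⁻⁵)(150)/580 = 9.6×10⁻⁶ mol L⁻¹
[Br⁻] = (3.4×10⁻⁴)(430)/580 = 2.5×10⁻⁴ mol L⁻¹
Q = [Tl⁺][Br⁻] = 2.4×10⁻⁹
Q < Ksp (2.4×10⁻⁹ vs 5.0×10⁻⁶); the solution remains unsaturated and no precipitate forms.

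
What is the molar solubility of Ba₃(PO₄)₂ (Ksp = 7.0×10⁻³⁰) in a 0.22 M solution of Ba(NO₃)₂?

1.3×10⁻¹⁴ M

Ba₃(PO₄)₂(s) ⇌ 3 Ba²⁺(aq) + 2 PO₄³⁻(aq)
Ba²⁺ is already present at 0.22 M. If s mol/L of Ba₃(PO₄)₂ dissolves, [PO₄³⁻] = 2s while [Ba²⁺] ≈ 0.22 M.
Ksp = [Ba²⁺]^3[PO₄³⁻]^2 = (0.22)^3(2s)^2
(2s)^2 = 7.0×10⁻³⁰ / (0.22)^3 = 6.6×10⁻²⁸
s = 1.3×10⁻¹⁴ M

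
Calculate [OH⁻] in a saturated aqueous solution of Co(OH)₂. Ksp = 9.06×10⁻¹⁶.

1.22×10⁻⁵ M

Co(OH)₂(s) ⇌ Co²⁺(aq) + 2 OH⁻(aq)
If s mol/L of Co(OH)₂ dissolves, [Co²⁺] = s and [OH⁻] = 2s.
Ksp = [Co²⁺][OH⁻]^2 = s · (2s)^2 = 4s^3 = 9.06×10⁻¹⁶
s = 6.10×10⁻⁶ mol/L
[OH⁻] = 2s = 1.22×10⁻⁵ mol/L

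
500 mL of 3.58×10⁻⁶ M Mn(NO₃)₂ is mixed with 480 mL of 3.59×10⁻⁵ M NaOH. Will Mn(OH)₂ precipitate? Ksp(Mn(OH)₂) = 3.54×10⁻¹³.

No

Total volume after mixing = 500 + 480 = 980 mL.
[Mn²⁺] = (3.58×10⁻⁶)(500)/980 = 1.83×10⁻⁶ M
[OH⁻] = (3.59×10⁻⁵)(480)/980 = 1.76×10⁻⁵ M
Q = [Mn²⁺][OH⁻]^2 = 5.65×10⁻¹⁶
Since Q (5.65×10⁻¹⁶) is less than Ksp (3.54×10⁻¹³), no Mn(OH)₂ precipitates.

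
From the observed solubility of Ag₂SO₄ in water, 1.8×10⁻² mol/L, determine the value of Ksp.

Ag₂SO₄(s) ⇌ 2 Ag⁺(aq) + SO₄²⁻(aq)
Let s be the molar solubility. Then [Ag⁺] = 2s and [SO₄²⁻] = s.
Ksp = [Ag⁺]^2[SO₄²⁻] = (2s)^2 · s = 4s^3
Ksp = 4 × (1.8×10⁻²)^3 = 2.3×10⁻⁵

Ksp = 2.3×10⁻⁵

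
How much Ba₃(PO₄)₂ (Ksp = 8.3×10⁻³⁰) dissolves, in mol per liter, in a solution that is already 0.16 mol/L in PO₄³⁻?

Ba₃(PO₄)₂(s) ⇌ 3 Ba²⁺(aq) + 2 PO₄³⁻(aq)
With PO₄³⁻ already at 0.16 mol/L and s small, take [PO₄³⁻] ≈ 0.16 mol/L and [Ba²⁺] = 3s.
Ksp = [Ba²⁺]^3[PO₄³⁻]^2 = (3s)^3(0.16)^2
(3s)^3 = 8.3×10⁻³⁰ / (0.16)^2 = 3.2×10⁻²⁸
s = 2.3×10⁻¹⁰ mol/L

2.3×10⁻¹⁰ M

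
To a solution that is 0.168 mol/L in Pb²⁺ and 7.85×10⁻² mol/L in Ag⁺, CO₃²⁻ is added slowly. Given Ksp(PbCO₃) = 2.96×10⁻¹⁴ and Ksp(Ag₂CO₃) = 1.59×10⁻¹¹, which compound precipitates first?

PbCO₃

The threshold for precipitation is Q = Ksp.
For PbCO₃: [CO₃²⁻] = (Ksp/[Pb²⁺]) = 1.76×10⁻¹³ mol/L
For Ag₂CO₃: [CO₃²⁻] = (Ksp/[Ag⁺]^2) = 2.58×10⁻⁹ mol/L
Since PbCO₃ needs less CO₃²⁻ to reach saturation, it precipitates first.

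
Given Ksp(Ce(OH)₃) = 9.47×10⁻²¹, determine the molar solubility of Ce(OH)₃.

4.33×10⁻⁶ M

Ce(OH)₃(s) ⇌ Ce³⁺(aq) + 3 OH⁻(aq)
With molar solubility s: [Ce³⁺] = s, [OH⁻] = 3s.
Ksp = [Ce³⁺][OH⁻]^3 = s · (3s)^3 = 27s^4
27s^4 = 9.47×10⁻²¹  ⇒  s^4 = 3.51×10⁻²²
s = 4.33×10⁻⁶ mol L⁻¹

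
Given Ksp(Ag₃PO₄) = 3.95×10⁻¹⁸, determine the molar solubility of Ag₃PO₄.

Ag₃PO₄(s) ⇌ 3 Ag⁺(aq) + PO₄³⁻(aq)
Call the molar solubility s, so that [Ag⁺] = 3s and [PO₄³⁻] = s.
Ksp = [Ag⁺]^3[PO₄³⁻] = (3s)^3 · s = 27s^4
27s^4 = 3.95×10⁻¹⁸  ⇒  s^4 = 1.46×10⁻¹⁹
s = 1.96×10⁻⁵ mol L⁻¹

1.96×10⁻⁵ M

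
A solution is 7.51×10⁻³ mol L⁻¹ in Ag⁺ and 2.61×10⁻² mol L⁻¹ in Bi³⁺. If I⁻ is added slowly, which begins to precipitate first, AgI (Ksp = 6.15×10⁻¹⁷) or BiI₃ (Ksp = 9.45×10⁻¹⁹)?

Each salt precipitates once Q = Ksp for that salt.
For AgI: [I⁻] = (Ksp/[Ag⁺]) = 8.19×10⁻¹⁵ mol L⁻¹
For BiI₃: [I⁻] = (Ksp/[Bi³⁺])^(1/3) = 3.31×10⁻⁶ mol L⁻¹
Since AgI needs less I⁻ to reach saturation, it precipitates first.

AgI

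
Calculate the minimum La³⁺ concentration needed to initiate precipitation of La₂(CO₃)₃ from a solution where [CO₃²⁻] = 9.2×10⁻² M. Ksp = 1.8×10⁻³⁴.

4.8×10⁻¹⁶ M

Precipitation begins when Q = Ksp.
La₂(CO₃)₃(s) ⇌ 2 La³⁺(aq) + 3 CO₃²⁻(aq)
Ksp = [La³⁺]^2[CO₃²⁻]^3 = [La³⁺]^2(9.2×10⁻²)^3
[La³⁺]^2 = 1.8×10⁻³⁴ / (9.2×10⁻²)^3 = 2.3×10⁻³¹
[La³⁺] = 4.8×10⁻¹⁶ M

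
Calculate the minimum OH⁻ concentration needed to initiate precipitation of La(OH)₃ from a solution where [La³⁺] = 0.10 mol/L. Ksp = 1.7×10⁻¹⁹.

Precipitation of each salt begins when its ion product equals Ksp.
La(OH)₃(s) ⇌ La³⁺(aq) + 3 OH⁻(aq)
Ksp = [La³⁺][OH⁻]^3 = [OH⁻]^3(0.10)
[OH⁻]^3 = 1.7×10⁻¹⁹ / (0.10) = 1.7×10⁻¹⁸
[OH⁻] = 1.2×10⁻⁶ mol/L

1.2×10⁻⁶ M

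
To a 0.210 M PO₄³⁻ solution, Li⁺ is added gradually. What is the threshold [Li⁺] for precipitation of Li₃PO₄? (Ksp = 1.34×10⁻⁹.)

Precipitation begins when Q = Ksp.
Li₃PO₄(s) ⇌ 3 Li⁺(aq) + PO₄³⁻(aq)
Ksp = [Li⁺]^3[PO₄³⁻] = [Li⁺]^3(0.210)
[Li⁺]^3 = 1.34×10⁻⁹ / (0.210) = 6.38×10⁻⁹
[Li⁺] = 1.85×10⁻³ M

1.85×10⁻³ M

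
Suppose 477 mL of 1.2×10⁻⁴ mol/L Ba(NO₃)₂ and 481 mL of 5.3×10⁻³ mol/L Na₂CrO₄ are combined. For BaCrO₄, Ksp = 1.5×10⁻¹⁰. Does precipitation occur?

Total volume after mixing = 477 + 481 = 958 mL.
[Ba²⁺] = (1.2×10⁻⁴)(477)/958 = 6.0×10⁻⁵ mol/L
[CrO₄²⁻] = (5.3×10⁻³)(481)/958 = 2.7×10⁻³ mol/L
Q = [Ba²⁺][CrO₄²⁻] = 1.6×10⁻⁷
Because Q > Ksp (1.6×10⁻⁷ vs 1.5×10⁻¹⁰), a precipitate of BaCrO₄ forms.

Yes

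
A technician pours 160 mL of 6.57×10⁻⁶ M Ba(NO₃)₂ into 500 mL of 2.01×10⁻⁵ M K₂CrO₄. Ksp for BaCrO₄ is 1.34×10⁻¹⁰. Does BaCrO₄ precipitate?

The combined volume is 660 mL.
[Ba²⁺] = (6.57×10⁻⁶)(160)/660 = 1.59×10⁻⁶ M
[CrO₄²⁻] = (2.01×10⁻⁵)(500)/660 = 1.52×10⁻⁵ M
Q = [Ba²⁺][CrO₄²⁻] = 2.43×10⁻¹¹
Q < Ksp (2.43×10⁻¹¹ vs 1.34×10⁻¹⁰); the solution remains unsaturated and no precipitate forms.

No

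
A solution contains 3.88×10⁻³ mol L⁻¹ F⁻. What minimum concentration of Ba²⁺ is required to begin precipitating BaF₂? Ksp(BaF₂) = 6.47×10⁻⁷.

4.30×10⁻² M

The threshold for precipitation is Q = Ksp.
BaF₂(s) ⇌ Ba²⁺(aq) + 2 F⁻(aq)
Ksp = [Ba²⁺][F⁻]^2 = [Ba²⁺](3.88×10⁻³)^2
[Ba²⁺] = 6.47×10⁻⁷ / (3.88×10⁻³)^2 = 4.30×10⁻²
[Ba²⁺] = 4.30×10⁻² mol L⁻¹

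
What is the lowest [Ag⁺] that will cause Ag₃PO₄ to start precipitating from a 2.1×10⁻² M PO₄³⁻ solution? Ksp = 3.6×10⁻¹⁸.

Precipitation begins when Q = Ksp.
Ag₃PO₄(s) ⇌ 3 Ag⁺(aq) + PO₄³⁻(aq)
Ksp = [Ag⁺]^3[PO₄³⁻] = [Ag⁺]^3(2.1×10⁻²)
[Ag⁺]^3 = 3.6×10⁻¹⁸ / (2.1×10⁻²) = 1.7×10⁻¹⁶
[Ag⁺] = 5.6×10⁻⁶ M

5.6×10⁻⁶ M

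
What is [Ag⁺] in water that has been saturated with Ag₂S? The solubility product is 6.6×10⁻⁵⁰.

5.1×10⁻¹⁷ M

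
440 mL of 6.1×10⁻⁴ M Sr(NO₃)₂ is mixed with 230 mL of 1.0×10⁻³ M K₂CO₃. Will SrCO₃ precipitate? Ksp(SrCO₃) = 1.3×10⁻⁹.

Yes

Total volume after mixing = 440 + 230 = 670 mL.
[Sr²⁺] = (6.1×10⁻⁴)(440)/670 = 4.0×10⁻⁴ M
[CO₃²⁻] = (1.0×10⁻³)(230)/670 = 3.4×10⁻⁴ M
Q = [Sr²⁺][CO₃²⁻] = 1.4×10⁻⁷
Since Q (1.4×10⁻⁷) exceeds Ksp (1.3×10⁻⁹), SrCO₃ will precipitate.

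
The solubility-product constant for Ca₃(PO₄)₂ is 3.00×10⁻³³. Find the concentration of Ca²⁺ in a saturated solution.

Ca₃(PO₄)₂(s) ⇌ 3 Ca²⁺(aq) + 2 PO₄³⁻(aq)
With molar solubility s: [Ca²⁺] = 3s, [PO₄³⁻] = 2s.
Ksp = [Ca²⁺]^3[PO₄³⁻]^2 = (3s)^3 · (2s)^2 = 108s^5 = 3.00×10⁻³³
s = 1.23×10⁻⁷ M
[Ca²⁺] = 3s = 3.68×10⁻⁷ M

3.68×10⁻⁷ M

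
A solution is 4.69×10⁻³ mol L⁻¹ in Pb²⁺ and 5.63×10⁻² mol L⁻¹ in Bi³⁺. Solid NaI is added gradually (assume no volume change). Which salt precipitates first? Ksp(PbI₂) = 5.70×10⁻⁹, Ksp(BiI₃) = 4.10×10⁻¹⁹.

BiI₃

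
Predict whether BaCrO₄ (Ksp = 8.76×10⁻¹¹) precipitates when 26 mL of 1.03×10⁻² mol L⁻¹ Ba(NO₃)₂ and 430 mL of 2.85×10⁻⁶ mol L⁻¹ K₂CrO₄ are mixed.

After mixing, V = 26 mL + 430 mL = 456 mL.
[Ba²⁺] = (1.03×10⁻²)(26)/456 = 5.87×10⁻⁴ mol L⁻¹
[CrO₄²⁻] = (2.85×10⁻⁶)(430)/456 = 2.69×10⁻⁶ mol L⁻¹
Q = [Ba²⁺][CrO₄²⁻] = 1.58×10⁻⁹
Since Q (1.58×10⁻⁹) exceeds Ksp (8.76×10⁻¹¹), BaCrO₄ will precipitate.

Yes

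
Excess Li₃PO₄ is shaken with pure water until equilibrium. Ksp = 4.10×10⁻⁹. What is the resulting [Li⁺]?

Li₃PO₄(s) ⇌ 3 Li⁺(aq) + PO₄³⁻(aq)
With molar solubility s: [Li⁺] = 3s, [PO₄³⁻] = s.
Ksp = [Li⁺]^3[PO₄³⁻] = (3s)^3 · s = 27s^4 = 4.10×10⁻⁹
s = 3.51×10⁻³ M
[Li⁺] = 3s = 1.05×10⁻² M

1.05×10⁻² M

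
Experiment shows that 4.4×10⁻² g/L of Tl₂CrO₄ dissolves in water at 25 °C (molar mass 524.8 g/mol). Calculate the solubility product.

Convert to molarity: s = 4.4×10⁻² / 524.8 = 8.384×10⁻⁵ mol/L
Tl₂CrO₄(s) ⇌ 2 Tl⁺(aq) + CrO₄²⁻(aq)
With molar solubility s: [Tl⁺] = 2s, [CrO₄²⁻] = s.
Ksp = [Tl⁺]^2[CrO₄²⁻] = (2s)^2 · s = 4s^3
Ksp = 4 × (8.384×10⁻⁵)^3 = 2.4×10⁻¹²

Ksp = 2.4×10⁻¹²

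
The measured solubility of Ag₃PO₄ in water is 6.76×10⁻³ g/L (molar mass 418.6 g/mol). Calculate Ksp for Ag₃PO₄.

Ksp = 1.84×10⁻¹⁸

Molar solubility s = (6.76×10⁻³ g/L) / (418.6 g/mol) = 1.6149×10⁻⁵ mol/L
Ag₃PO₄(s) ⇌ 3 Ag⁺(aq) + PO₄³⁻(aq)
Call the molar solubility s, so that [Ag⁺] = 3s and [PO₄³⁻] = s.
Ksp = [Ag⁺]^3[PO₄³⁻] = (3s)^3 · s = 27s^4
Ksp = 27 × (1.6149×10⁻⁵)^4 = 1.84×10⁻¹⁸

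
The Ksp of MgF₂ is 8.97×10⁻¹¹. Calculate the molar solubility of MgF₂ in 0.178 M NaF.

2.83×10⁻⁹ M

MgF₂(s) ⇌ Mg²⁺(aq) + 2 F⁻(aq)
F⁻ is already present at 0.178 M. If s mol/L of MgF₂ dissolves, [Mg²⁺] = s while [F⁻] ≈ 0.178 M.
Ksp = [Mg²⁺][F⁻]^2 = s(0.178)^2
s = 8.97×10⁻¹¹ / (0.178)^2 = 2.83×10⁻⁹
s = 2.83×10⁻⁹ M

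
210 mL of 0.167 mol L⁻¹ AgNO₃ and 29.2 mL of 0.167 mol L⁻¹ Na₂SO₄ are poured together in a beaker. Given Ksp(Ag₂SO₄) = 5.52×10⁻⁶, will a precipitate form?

Yes

The combined volume is 239.2 mL.
[Ag⁺] = (0.167)(210)/239.2 = 0.147 mol L⁻¹
[SO₄²⁻] = (0.167)(29.2)/239.2 = 2.04×10⁻² mol L⁻¹
Q = [Ag⁺]^2[SO₄²⁻] = 4.38×10⁻⁴
Q = 4.38×10⁻⁴ > Ksp = 5.52×10⁻⁶, so the solution is supersaturated and Ag₂SO₄ precipitates.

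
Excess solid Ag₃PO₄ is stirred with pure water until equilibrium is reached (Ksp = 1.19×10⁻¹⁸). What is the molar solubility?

Ag₃PO₄(s) ⇌ 3 Ag⁺(aq) + PO₄³⁻(aq)
For each mole of Ag₃PO₄ that dissolves per liter, [Ag⁺] = 3s and [PO₄³⁻] = s; let s denote this solubility.
Ksp = [Ag⁺]^3[PO₄³⁻] = (3s)^3 · s = 27s^4
27s^4 = 1.19×10⁻¹⁸  ⇒  s^4 = 4.41×10⁻²⁰
Taking the 4th root, s = 1.45×10⁻⁵ mol L⁻¹.

1.45×10⁻⁵ M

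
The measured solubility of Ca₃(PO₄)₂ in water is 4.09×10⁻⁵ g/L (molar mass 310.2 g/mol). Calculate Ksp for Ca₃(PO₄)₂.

Ksp = 4.30×10⁻³³

Molar solubility s = (4.09×10⁻⁵ g/L) / (310.2 g/mol) = 1.3185×10⁻⁷ mol/L
Ca₃(PO₄)₂(s) ⇌ 3 Ca²⁺(aq) + 2 PO₄³⁻(aq)
With molar solubility s: [Ca²⁺] = 3s, [PO₄³⁻] = 2s.
Ksp = [Ca²⁺]^3[PO₄³⁻]^2 = (3s)^3 · (2s)^2 = 108s^5
Ksp = 108 × (1.3185×10⁻⁷)^5 = 4.30×10⁻³³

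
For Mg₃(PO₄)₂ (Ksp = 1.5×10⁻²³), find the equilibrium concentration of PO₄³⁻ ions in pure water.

2.1×10⁻⁵ M

Mg₃(PO₄)₂(s) ⇌ 3 Mg²⁺(aq) + 2 PO₄³⁻(aq)
If s mol/L of Mg₃(PO₄)₂ dissolves, [Mg²⁺] = 3s and [PO₄³⁻] = 2s.
Ksp = [Mg²⁺]^3[PO₄³⁻]^2 = (3s)^3 · (2s)^2 = 108s^5 = 1.5×10⁻²³
s = 1.1×10⁻⁵ mol/L
[PO₄³⁻] = 2s = 2.1×10⁻⁵ mol/L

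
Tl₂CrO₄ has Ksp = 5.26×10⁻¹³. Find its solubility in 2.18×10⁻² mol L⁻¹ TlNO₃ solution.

Tl₂CrO₄(s) ⇌ 2 Tl⁺(aq) + CrO₄²⁻(aq)
The solution already contains Tl⁺ at 2.18×10⁻² mol L⁻¹. Let s be the molar solubility of Tl₂CrO₄.
[Tl⁺] ≈ 2.18×10⁻² mol L⁻¹ (common ion dominates); [CrO₄²⁻] = s.
Ksp = [Tl⁺]^2[CrO₄²⁻] = (2.18×10⁻²)^2s
s = 5.26×10⁻¹³ / (2.18×10⁻²)^2 = 1.11×10⁻⁹
s = 1.11×10⁻⁹ mol L⁻¹

1.11×10⁻⁹ M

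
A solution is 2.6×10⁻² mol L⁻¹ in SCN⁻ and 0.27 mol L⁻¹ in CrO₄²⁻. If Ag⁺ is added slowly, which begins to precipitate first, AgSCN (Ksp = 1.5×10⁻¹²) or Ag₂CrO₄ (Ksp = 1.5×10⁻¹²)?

Each salt precipitates once Q = Ksp for that salt.
For AgSCN: [Ag⁺] = (Ksp/[SCN⁻]) = 5.8×10⁻¹¹ mol L⁻¹
For Ag₂CrO₄: [Ag⁺] = (Ksp/[CrO₄²⁻])^(1/2) = 2.4×10⁻⁶ mol L⁻¹
Since AgSCN needs less Ag⁺ to reach saturation, it precipitates first.

AgSCN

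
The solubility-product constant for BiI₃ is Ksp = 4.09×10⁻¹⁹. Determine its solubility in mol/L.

BiI₃(s) ⇌ Bi³⁺(aq) + 3 I⁻(aq)
Call the molar solubility s, so that [Bi³⁺] = s and [I⁻] = 3s.
Ksp = [Bi³⁺][I⁻]^3 = s · (3s)^3 = 27s^4
27s^4 = 4.09×10⁻¹⁹  ⇒  s^4 = 1.51×10⁻²⁰
s = (1.51×10⁻²⁰)^(1/4) = 1.11×10⁻⁵ mol L⁻¹

1.11×10⁻⁵ M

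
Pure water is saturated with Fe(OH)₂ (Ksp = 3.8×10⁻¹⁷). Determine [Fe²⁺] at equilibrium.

2.1×10⁻⁶ M

Fe(OH)₂(s) ⇌ Fe²⁺(aq) + 2 OH⁻(aq)
Let s be the molar solubility. Then [Fe²⁺] = s and [OH⁻] = 2s.
Ksp = [Fe²⁺][OH⁻]^2 = s · (2s)^2 = 4s^3 = 3.8×10⁻¹⁷
s = 2.1×10⁻⁶ mol/L
[Fe²⁺] = s = 2.1×10⁻⁶ mol/L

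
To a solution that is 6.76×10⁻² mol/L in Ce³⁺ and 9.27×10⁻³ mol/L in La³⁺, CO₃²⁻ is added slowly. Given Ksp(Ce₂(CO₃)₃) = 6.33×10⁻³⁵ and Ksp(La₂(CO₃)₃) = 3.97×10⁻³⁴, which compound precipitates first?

The threshold for precipitation is Q = Ksp.
For Ce₂(CO₃)₃: [CO₃²⁻] = (Ksp/[Ce³⁺]^2)^(1/3) = 2.40×10⁻¹¹ mol/L
For La₂(CO₃)₃: [CO₃²⁻] = (Ksp/[La³⁺]^2)^(1/3) = 1.67×10⁻¹⁰ mol/L
Since Ce₂(CO₃)₃ needs less CO₃²⁻ to reach saturation, it precipitates first.

Ce₂(CO₃)₃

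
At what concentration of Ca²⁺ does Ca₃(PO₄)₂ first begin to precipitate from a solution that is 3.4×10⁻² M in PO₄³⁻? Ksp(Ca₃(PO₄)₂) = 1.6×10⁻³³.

A salt starts to precipitate once the ion product Q reaches its Ksp.
Ca₃(PO₄)₂(s) ⇌ 3 Ca²⁺(aq) + 2 PO₄³⁻(aq)
Ksp = [Ca²⁺]^3[PO₄³⁻]^2 = [Ca²⁺]^3(3.4×10⁻²)^2
[Ca²⁺]^3 = 1.6×10⁻³³ / (3.4×10⁻²)^2 = 1.4×10⁻³⁰
[Ca²⁺] = 1.1×10⁻¹⁰ M

1.1×10⁻¹⁰ M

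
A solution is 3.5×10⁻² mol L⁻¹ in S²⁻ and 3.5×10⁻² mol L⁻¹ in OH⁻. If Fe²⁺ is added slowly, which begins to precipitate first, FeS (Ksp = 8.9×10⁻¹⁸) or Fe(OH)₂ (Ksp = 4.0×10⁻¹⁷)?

FeS

Each salt precipitates once Q = Ksp for that salt.
For FeS: [Fe²⁺] = (Ksp/[S²⁻]) = 2.5×10⁻¹⁶ mol L⁻¹
For Fe(OH)₂: [Fe²⁺] = (Ksp/[OH⁻]^2) = 3.3×10⁻¹⁴ mol L⁻¹
The smaller threshold [Fe²⁺] is reached first, so FeS precipitates first.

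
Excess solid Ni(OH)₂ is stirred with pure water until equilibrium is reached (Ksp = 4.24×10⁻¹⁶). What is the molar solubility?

Ni(OH)₂(s) ⇌ Ni²⁺(aq) + 2 OH⁻(aq)
Let s be the molar solubility. Then [Ni²⁺] = s and [OH⁻] = 2s.
Ksp = [Ni²⁺][OH⁻]^2 = s · (2s)^2 = 4s^3
4s^3 = 4.24×10⁻¹⁶  ⇒  s^3 = 1.06×10⁻¹⁶
s = 4.73×10⁻⁶ M

4.73×10⁻⁶ M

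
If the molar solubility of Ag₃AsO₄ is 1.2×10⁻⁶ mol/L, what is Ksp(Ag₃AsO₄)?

Ksp = 5.6×10⁻²³

Ag₃AsO₄(s) ⇌ 3 Ag⁺(aq) + AsO₄³⁻(aq)
For each mole of Ag₃AsO₄ that dissolves per liter, [Ag⁺] = 3s and [AsO₄³⁻] = s; let s denote this solubility.
Ksp = [Ag⁺]^3[AsO₄³⁻] = (3s)^3 · s = 27s^4
Ksp = 27 × (1.2×10⁻⁶)^4 = 5.6×10⁻²³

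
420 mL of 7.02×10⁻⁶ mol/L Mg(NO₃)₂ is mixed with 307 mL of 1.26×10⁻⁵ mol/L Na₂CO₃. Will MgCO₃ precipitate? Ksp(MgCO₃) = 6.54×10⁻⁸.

No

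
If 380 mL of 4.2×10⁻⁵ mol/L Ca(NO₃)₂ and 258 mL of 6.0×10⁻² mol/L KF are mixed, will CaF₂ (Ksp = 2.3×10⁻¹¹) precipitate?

The combined volume is 638 mL.
[Ca²⁺] = (4.2×10⁻⁵)(380)/638 = 2.5×10⁻⁵ mol/L
[F⁻] = (6.0×10⁻²)(258)/638 = 2.4×10⁻² mol/L
Q = [Ca²⁺][F⁻]^2 = 1.5×10⁻⁸
Because Q > Ksp (1.5×10⁻⁸ vs 2.3×10⁻¹¹), a precipitate of CaF₂ forms.

Yes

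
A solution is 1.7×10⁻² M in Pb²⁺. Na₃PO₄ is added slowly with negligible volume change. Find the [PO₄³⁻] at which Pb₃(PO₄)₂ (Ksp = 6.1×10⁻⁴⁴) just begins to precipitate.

1.1×10⁻¹⁹ M

Each salt precipitates once Q = Ksp for that salt.
Pb₃(PO₄)₂(s) ⇌ 3 Pb²⁺(aq) + 2 PO₄³⁻(aq)
Ksp = [Pb²⁺]^3[PO₄³⁻]^2 = [PO₄³⁻]^2(1.7×10⁻²)^3
[PO₄³⁻]^2 = 6.1×10⁻⁴⁴ / (1.7×10⁻²)^3 = 1.2×10⁻³⁸
[PO₄³⁻] = 1.1×10⁻¹⁹ M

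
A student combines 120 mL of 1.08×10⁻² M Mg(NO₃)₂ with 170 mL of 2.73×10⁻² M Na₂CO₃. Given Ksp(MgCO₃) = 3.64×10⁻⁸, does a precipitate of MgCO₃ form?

Yes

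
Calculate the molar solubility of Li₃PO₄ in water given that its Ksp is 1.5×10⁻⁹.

2.7×10⁻³ M

Li₃PO₄(s) ⇌ 3 Li⁺(aq) + PO₄³⁻(aq)
For each mole of Li₃PO₄ that dissolves per liter, [Li⁺] = 3s and [PO₄³⁻] = s; let s denote this solubility.
Ksp = [Li⁺]^3[PO₄³⁻] = (3s)^3 · s = 27s^4
27s^4 = 1.5×10⁻⁹  ⇒  s^4 = 5.6×10⁻¹¹
s = 2.7×10⁻³ mol L⁻¹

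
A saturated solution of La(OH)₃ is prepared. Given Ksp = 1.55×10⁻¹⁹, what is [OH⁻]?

La(OH)₃(s) ⇌ La³⁺(aq) + 3 OH⁻(aq)
For each mole of La(OH)₃ that dissolves per liter, [La³⁺] = s and [OH⁻] = 3s; let s denote this solubility.
Ksp = [La³⁺][OH⁻]^3 = s · (3s)^3 = 27s^4 = 1.55×10⁻¹⁹
s = 8.70×10⁻⁶ mol/L
[OH⁻] = 3s = 2.61×10⁻⁵ mol/L

2.61×10⁻⁵ M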